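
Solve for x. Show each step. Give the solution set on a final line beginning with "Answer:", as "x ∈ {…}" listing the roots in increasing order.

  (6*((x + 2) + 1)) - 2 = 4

Step 1. [(6*((x + 2) + 1)) - 2 = 4] -2 is outermost — add 2 both sides ⇒ sub: 6*((x + 2) + 1) = 6.
Step 2. [6*((x + 2) + 1) = 6] 6 out front; divide by 6 ⇒ div: (x + 2) + 1 = 1.
Step 3. [(x + 2) + 1 = 1] the outer +1 inverts by subtracting 1, so sub: x + 2 = 0.
Step 4. [x + 2 = 0] 2 comes off first (subtract 2) ⇒ sub: x = -2.

Answer: x ∈ {-2}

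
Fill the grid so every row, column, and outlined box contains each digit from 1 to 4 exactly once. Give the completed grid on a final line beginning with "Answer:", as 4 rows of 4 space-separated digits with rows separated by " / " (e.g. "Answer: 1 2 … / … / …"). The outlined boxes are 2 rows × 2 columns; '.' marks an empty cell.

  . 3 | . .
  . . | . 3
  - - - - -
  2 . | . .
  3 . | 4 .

Step 1. [r3c4∈{1}] r3c4 has the single candidate 1. So r3c4=1.
Step 2. [r2c2∈{1,2,4}] in col 2, 2 fits only at r2c2 ⇒ r2c2=2.
Step 3. [r2c1∈{1,4}] across row 2, 4 lands solely at r2c1, so r2c1=4.
Step 4. [r1c3∈{1,2}] col 3 places 2 nowhere but r1c3. So r1c3=2.
Step 5. [r4c2∈{1}] nothing but 1 survives at r4c2, so r4c2=1.
Step 6. [r1c1∈{1}] r1c1 has the single candidate 1, so r1c1=1.
Step 7. [r1c4∈{4}] nothing but 4 survives at r1c4 ⇒ r1c4=4.
Step 8. [r4c4∈{2}] nothing but 2 survives at r4c4. So r4c4=2.
Step 9. [r3c2∈{4}] only 4 remains possible at r3c2. So r3c2=4.
Step 10. [r3c3∈{3}] r3c3's peers cover all but 3 ⇒ r3c3=3.
Step 11. [r2c3∈{1}] r2c3 is down to just 1. So r2c3=1.

Answer: 1 3 2 4 / 4 2 1 3 / 2 4 3 1 / 3 1 4 2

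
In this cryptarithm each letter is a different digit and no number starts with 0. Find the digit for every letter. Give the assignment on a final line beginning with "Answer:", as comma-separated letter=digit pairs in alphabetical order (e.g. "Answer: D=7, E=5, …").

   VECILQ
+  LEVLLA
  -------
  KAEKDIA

Step 1. [K] adding two 6-digit numbers gives at most 6+1 digits, and here it does — K is that final carry and must be 1. So K=1.
Step 2. [col 1: Q + A ≡ A (mod 10)] column 1: given nothing yet, carry-in 0, and digits 1 already taken and all letters distinct, Q+A≡A (mod 10) forces Q=0 ⇒ Q=0.
Step 3. [col 1: Q + A ≡ A (mod 10)] several values work for A in column 1 (Q + A ≡ A (mod 10), carry-in 0); try A=2 ⇒ A=2.
Step 4. [col 2: L + L ≡ I (mod 10)] L=8 is one option consistent with column 2 (L + L ≡ I (mod 10), carry-in 0) — take it, so L=8.
Step 5. [col 2: L + L ≡ I (mod 10)] column 2: given L=8, carry-in 0, and digits 0,1,2,8 already taken and all letters distinct, L+L≡I (mod 10) forces I=6. So I=6.
Step 6. [col 3: I + L ≡ D (mod 10)] in column 3 we have I+L≡D with carry-in 1; given I=6, L=8 and digits 0,1,2,6,8 already taken and all letters distinct, that pins D to 5 ⇒ D=5.
Step 7. [col 4: C + V ≡ K (mod 10)] column 4 (C + V ≡ K (mod 10), carry-in 1) doesn't pin V yet; pick V=3 and continue, so V=3.
Step 8. [col 4: C + V ≡ K (mod 10)] column 4: given V=3, K=1, carry-in 1, and digits 0,1,2,3,5,6,8 already taken and all letters distinct, C+V≡K (mod 10) forces C=7. So C=7.
Step 9. [col 5: E + E ≡ E (mod 10)] column 5: given nothing yet, carry-in 1, and digits 0,1,2,3,5,6,7,8 already taken and all letters distinct, E+E≡E (mod 10) forces E=9, so E=9.

Answer: A=2, C=7, D=5, E=9, I=6, K=1, L=8, Q=0, V=3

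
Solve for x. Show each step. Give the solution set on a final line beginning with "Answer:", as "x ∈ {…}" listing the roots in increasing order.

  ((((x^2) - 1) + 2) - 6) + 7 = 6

Step 1. [((((x^2) - 1) + 2) - 6) + 7 = 6] 7 comes off first (subtract 7), so sub: (((x^2) - 1) + 2) - 6 = -1.
Step 2. [(((x^2) - 1) + 2) - 6 = -1] add 6: x sits inside (… - 6) ⇒ sub: ((x^2) - 1) + 2 = 5.
Step 3. [((x^2) - 1) + 2 = 5] subtract 2: x sits inside (… + 2). So sub: (x^2) - 1 = 3.
Step 4. [(x^2) - 1 = 3] 1 comes off first (add 1) ⇒ sub: x^2 = 4.
Step 5. [x^2 = 4] √ both sides: 4 ≥ 0 gives two branches. So sqrt: x = 2 or -2.

Answer: x ∈ {-2, 2}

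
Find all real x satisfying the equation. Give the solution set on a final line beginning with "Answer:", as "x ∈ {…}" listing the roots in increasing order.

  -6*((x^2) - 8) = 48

Step 1. [-6*((x^2) - 8) = 48] -6·(inner) — divide through by -6. So div: (x^2) - 8 = -8.
Step 2. [(x^2) - 8 = -8] 8 comes off first (add 8) ⇒ sub: x^2 = 0.
Step 3. [x^2 = 0] LHS squared, RHS 0 ≥ 0: apply √ (±) ⇒ sqrt: x = 0.

Answer: x ∈ {0}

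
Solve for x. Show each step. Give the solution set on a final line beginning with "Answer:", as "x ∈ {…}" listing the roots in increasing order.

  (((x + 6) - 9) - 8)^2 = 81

Step 1. [(((x + 6) - 9) - 8)^2 = 81] √ both sides: 81 ≥ 0 gives two branches, so sqrt: ((x + 6) - 9) - 8 = 9 or -9.
Step 2. [((x + 6) - 9) - 8 = 9 or -9] 8 comes off first (add 8), so sub: (x + 6) - 9 = 17 or -1.
Step 3. [(x + 6) - 9 = 17 or -1] 9 comes off first (add 9). So sub: x + 6 = 26 or 8.
Step 4. [x + 6 = 26 or 8] the outer +6 inverts by subtracting 6 ⇒ sub: x = 20 or 2.

Answer: x ∈ {2, 20}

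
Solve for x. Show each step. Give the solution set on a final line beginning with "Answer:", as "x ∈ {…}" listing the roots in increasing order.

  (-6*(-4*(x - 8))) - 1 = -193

Step 1. [(-6*(-4*(x - 8))) - 1 = -193] 1 comes off first (add 1). So sub: -6*(-4*(x - 8)) = -192.
Step 2. [-6*(-4*(x - 8)) = -192] leading coefficient -6: divide by -6, so div: -4*(x - 8) = 32.
Step 3. [-4*(x - 8) = 32] divide by the outer -4 ⇒ div: x - 8 = -8.
Step 4. [x - 8 = -8] peel the -8: add 8 from each side, so sub: x = 0.

Answer: x ∈ {0}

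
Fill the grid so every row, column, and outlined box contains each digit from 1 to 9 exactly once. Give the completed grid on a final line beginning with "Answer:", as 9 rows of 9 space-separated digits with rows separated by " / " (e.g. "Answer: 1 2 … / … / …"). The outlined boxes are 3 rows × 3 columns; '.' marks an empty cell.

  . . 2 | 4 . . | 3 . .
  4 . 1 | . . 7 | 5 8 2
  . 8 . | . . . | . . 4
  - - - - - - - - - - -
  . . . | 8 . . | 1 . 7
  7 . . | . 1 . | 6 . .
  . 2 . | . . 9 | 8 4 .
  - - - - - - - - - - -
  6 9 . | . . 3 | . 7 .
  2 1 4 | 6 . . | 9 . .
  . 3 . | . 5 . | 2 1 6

Step 1. [r7c3∈{5,8}] r7c3 is the only open cell in box 7 admitting 5 ⇒ r7c3=5.
Step 2. [r8c6∈{8}] r8c6's peers cover all but 8. So r8c6=8.
Step 3. [r2c2∈{6}] nothing but 6 survives at r2c2, so r2c2=6.
Step 4. [r9c4∈{7,9}] in row 9, 9 fits only at r9c4 ⇒ r9c4=9.
Step 5. [r2c4∈{3}] r2c4's peers cover all but 3 ⇒ r2c4=3.
Step 6. [r9c6∈{4}] r9c6 is down to just 4 ⇒ r9c6=4.
Step 7. [r4c5∈{2,3,4,6}] across col 5, 4 lands solely at r4c5, so r4c5=4.
Step 8. [r4c2∈{5}] nothing but 5 survives at r4c2, so r4c2=5.
Step 9. [r6c5∈{3,6,7}] col 5 places 3 nowhere but r6c5 ⇒ r6c5=3.
Step 10. [r6c9∈{5}] r6c9 is down to just 5 ⇒ r6c9=5.
Step 11. [r4c6∈{2,6}] r4c6 is the only open cell in box 5 admitting 6 ⇒ r4c6=6.
Step 12. [r4c8∈{2,3,9}] across row 4, 2 lands solely at r4c8, so r4c8=2.
Step 13. [r5c3∈{3,8,9}] r5c3 is the only open cell in row 5 admitting 8, so r5c3=8.
Step 14. [r7c4∈{1,2}] in row 7, 1 fits only at r7c4, so r7c4=1.
Step 15. [r3c6∈{1,2,5}] row 3 places 1 nowhere but r3c6, so r3c6=1.
Step 16. [r1c6∈{5}] r1c6's peers cover all but 5, so r1c6=5.
Step 17. [r1c1∈{9}] r1c1 has the single candidate 9. So r1c1=9.
Step 18. [r3c8∈{6,9}] 9 has one home in box 3: r3c8, so r3c8=9.
Step 19. [r3c4∈{2}] nothing but 2 survives at r3c4 ⇒ r3c4=2.
Step 20. [r4c1∈{3}] r4c1 has the single candidate 3, so r4c1=3.
Step 21. [r8c9∈{3}] r8c9 is down to just 3, so r8c9=3.
Step 22. [r1c8∈{6}] only 6 remains possible at r1c8. So r1c8=6.
Step 23. [r3c7∈{7}] nothing but 7 survives at r3c7. So r3c7=7.
Step 24. [r7c5∈{2}] r7c5's peers cover all but 2. So r7c5=2.
Step 25. [r5c4∈{5}] r5c4's peers cover all but 5, so r5c4=5.
Step 26. [r1c5∈{8}] r1c5 is down to just 8. So r1c5=8.
Step 27. [r9c1∈{8}] r9c1's peers cover all but 8, so r9c1=8.
Step 28. [r5c2∈{4}] only 4 remains possible at r5c2 ⇒ r5c2=4.
Step 29. [r6c4∈{7}] r6c4's peers cover all but 7. So r6c4=7.
Step 30. [r5c8∈{3}] r5c8 is down to just 3, so r5c8=3.
Step 31. [r3c3∈{3}] r3c3 has the single candidate 3. So r3c3=3.
Step 32. [r6c1∈{1}] r6c1's peers cover all but 1. So r6c1=1.
Step 33. [r8c8∈{5}] r8c8 is down to just 5. So r8c8=5.
Step 34. [r9c3∈{7}] r9c3 has the single candidate 7. So r9c3=7.
Step 35. [r5c9∈{9}] nothing but 9 survives at r5c9, so r5c9=9.
Step 36. [r1c9∈{1}] only 1 remains possible at r1c9, so r1c9=1.
Step 37. [r6c3∈{6}] r6c3's peers cover all but 6, so r6c3=6.
Step 38. [r1c2∈{7}] r1c2 is down to just 7 ⇒ r1c2=7.
Step 39. [r8c5∈{7}] nothing but 7 survives at r8c5. So r8c5=7.
Step 40. [r2c5∈{9}] only 9 remains possible at r2c5, so r2c5=9.
Step 41. [r7c7∈{4}] nothing but 4 survives at r7c7. So r7c7=4.
Step 42. [r3c1∈{5}] only 5 remains possible at r3c1, so r3c1=5.
Step 43. [r5c6∈{2}] r5c6's peers cover all but 2 ⇒ r5c6=2.
Step 44. [r4c3∈{9}] r4c3's peers cover all but 9. So r4c3=9.
Step 45. [r3c5∈{6}] r3c5 is down to just 6. So r3c5=6.
Step 46. [r7c9∈{8}] nothing but 8 survives at r7c9. So r7c9=8.

Answer: 9 7 2 4 8 5 3 6 1 / 4 6 1 3 9 7 5 8 2 / 5 8 3 2 6 1 7 9 4 / 3 5 9 8 4 6 1 2 7 / 7 4 8 5 1 2 6 3 9 / 1 2 6 7 3 9 8 4 5 / 6 9 5 1 2 3 4 7 8 / 2 1 4 6 7 8 9 5 3 / 8 3 7 9 5 4 2 1 6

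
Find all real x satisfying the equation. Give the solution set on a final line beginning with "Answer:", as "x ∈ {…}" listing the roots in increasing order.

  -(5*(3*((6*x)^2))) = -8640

Step 1. [-(5*(3*((6*x)^2))) = -8640] flip signs both sides, so neg: 5*(3*((6*x)^2)) = 8640.
Step 2. [5*(3*((6*x)^2)) = 8640] leading coefficient 5: divide by 5, so div: 3*((6*x)^2) = 1728.
Step 3. [3*((6*x)^2) = 1728] LHS = 3·(…); ÷3 both sides ⇒ div: (6*x)^2 = 576.
Step 4. [(6*x)^2 = 576] √ both sides: 576 ≥ 0 gives two branches, so sqrt: 6*x = 24 or -24.
Step 5. [6*x = 24 or -24] leading coefficient 6: divide by 6, so div: x = 4 or -4.

Answer: x ∈ {-4, 4}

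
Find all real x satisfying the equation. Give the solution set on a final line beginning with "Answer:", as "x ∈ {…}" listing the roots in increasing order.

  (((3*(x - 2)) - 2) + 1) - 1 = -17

Step 1. [(((3*(x - 2)) - 2) + 1) - 1 = -17] -1 is outermost — add 1 both sides ⇒ sub: ((3*(x - 2)) - 2) + 1 = -16.
Step 2. [((3*(x - 2)) - 2) + 1 = -16] peel the +1: subtract 1 from each side, so sub: (3*(x - 2)) - 2 = -17.
Step 3. [(3*(x - 2)) - 2 = -17] the outer -2 inverts by adding 2 ⇒ sub: 3*(x - 2) = -15.
Step 4. [3*(x - 2) = -15] leading coefficient 3: divide by 3, so div: x - 2 = -5.
Step 5. [x - 2 = -5] -2 is outermost — add 2 both sides. So sub: x = -3.

Answer: x ∈ {-3}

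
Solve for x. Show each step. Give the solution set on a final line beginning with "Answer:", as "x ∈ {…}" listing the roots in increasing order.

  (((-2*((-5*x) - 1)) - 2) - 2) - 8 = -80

Step 1. [(((-2*((-5*x) - 1)) - 2) - 2) - 8 = -80] peel the -8: add 8 from each side. So sub: ((-2*((-5*x) - 1)) - 2) - 2 = -72.
Step 2. [((-2*((-5*x) - 1)) - 2) - 2 = -72] 2 comes off first (add 2). So sub: (-2*((-5*x) - 1)) - 2 = -70.
Step 3. [(-2*((-5*x) - 1)) - 2 = -70] common factor -2 (LHS and -70) — divide through, so factor: ((-5*x) - 1) + 1 = 35.
Step 4. [((-5*x) - 1) + 1 = 35] the outer +1 inverts by subtracting 1 ⇒ sub: (-5*x) - 1 = 34.
Step 5. [(-5*x) - 1 = 34] peel the -1: add 1 from each side ⇒ sub: -5*x = 35.
Step 6. [-5*x = 35] -5 out front; divide by -5. So div: x = -7.

Answer: x ∈ {-7}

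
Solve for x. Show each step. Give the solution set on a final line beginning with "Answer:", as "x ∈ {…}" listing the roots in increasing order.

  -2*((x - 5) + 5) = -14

Step 1. [-2*((x - 5) + 5) = -14] leading coefficient -2: divide by -2. So div: (x - 5) + 5 = 7.
Step 2. [(x - 5) + 5 = 7] 5 comes off first (subtract 5) ⇒ sub: x - 5 = 2.
Step 3. [x - 5 = 2] the outer -5 inverts by adding 5. So sub: x = 7.

Answer: x ∈ {7}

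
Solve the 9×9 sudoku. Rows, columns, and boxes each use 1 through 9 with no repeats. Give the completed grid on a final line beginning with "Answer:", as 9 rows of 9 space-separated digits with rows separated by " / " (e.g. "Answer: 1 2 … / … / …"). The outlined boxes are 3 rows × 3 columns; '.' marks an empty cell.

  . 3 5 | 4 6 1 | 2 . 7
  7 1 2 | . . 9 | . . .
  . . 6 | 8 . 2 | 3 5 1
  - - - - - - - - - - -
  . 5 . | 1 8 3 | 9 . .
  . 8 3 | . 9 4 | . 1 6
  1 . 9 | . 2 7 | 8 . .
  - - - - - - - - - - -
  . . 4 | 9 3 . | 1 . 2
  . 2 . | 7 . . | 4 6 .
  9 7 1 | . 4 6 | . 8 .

Step 1. [r4c9∈{4}] r4c9 has the single candidate 4. So r4c9=4.
Step 2. [r9c7∈{5}] r9c7 has the single candidate 5 ⇒ r9c7=5.
Step 3. [r4c1∈{2,6}] in row 4, 6 fits only at r4c1 ⇒ r4c1=6.
Step 4. [r8c1∈{3,5,8}] 3 has one home in col 1: r8c1 ⇒ r8c1=3.
Step 5. [r8c3∈{8}] r8c3 has the single candidate 8. So r8c3=8.
Step 6. [r5c4∈{5}] r5c4's peers cover all but 5. So r5c4=5.
Step 7. [r8c6∈{5}] nothing but 5 survives at r8c6. So r8c6=5.
Step 8. [r6c9∈{3,5}] in row 6, 5 fits only at r6c9 ⇒ r6c9=5.
Step 9. [r7c8∈{7}] r7c8's peers cover all but 7 ⇒ r7c8=7.
Step 10. [r6c2∈{4}] r6c2 has the single candidate 4, so r6c2=4.
Step 11. [r2c8∈{4}] r2c8's peers cover all but 4, so r2c8=4.
Step 12. [r5c1∈{2}] only 2 remains possible at r5c1, so r5c1=2.
Step 13. [r2c7∈{6}] r2c7 is down to just 6, so r2c7=6.
Step 14. [r6c8∈{3}] r6c8's peers cover all but 3 ⇒ r6c8=3.
Step 15. [r4c3∈{7}] nothing but 7 survives at r4c3, so r4c3=7.
Step 16. [r3c2∈{9}] only 9 remains possible at r3c2 ⇒ r3c2=9.
Step 17. [r3c1∈{4}] nothing but 4 survives at r3c1, so r3c1=4.
Step 18. [r7c2∈{6}] nothing but 6 survives at r7c2. So r7c2=6.
Step 19. [r5c7∈{7}] nothing but 7 survives at r5c7, so r5c7=7.
Step 20. [r8c9∈{9}] only 9 remains possible at r8c9 ⇒ r8c9=9.
Step 21. [r6c4∈{6}] r6c4 is down to just 6 ⇒ r6c4=6.
Step 22. [r2c9∈{8}] only 8 remains possible at r2c9, so r2c9=8.
Step 23. [r1c8∈{9}] r1c8 is down to just 9. So r1c8=9.
Step 24. [r8c5∈{1}] nothing but 1 survives at r8c5. So r8c5=1.
Step 25. [r4c8∈{2}] r4c8 is down to just 2. So r4c8=2.
Step 26. [r3c5∈{7}] r3c5 is down to just 7 ⇒ r3c5=7.
Step 27. [r9c4∈{2}] only 2 remains possible at r9c4. So r9c4=2.
Step 28. [r1c1∈{8}] r1c1 has the single candidate 8, so r1c1=8.
Step 29. [r9c9∈{3}] r9c9 is down to just 3 ⇒ r9c9=3.
Step 30. [r2c4∈{3}] nothing but 3 survives at r2c4 ⇒ r2c4=3.
Step 31. [r7c6∈{8}] r7c6's peers cover all but 8 ⇒ r7c6=8.
Step 32. [r7c1∈{5}] r7c1 is down to just 5. So r7c1=5.
Step 33. [r2c5∈{5}] r2c5 is down to just 5, so r2c5=5.

Answer: 8 3 5 4 6 1 2 9 7 / 7 1 2 3 5 9 6 4 8 / 4 9 6 8 7 2 3 5 1 / 6 5 7 1 8 3 9 2 4 / 2 8 3 5 9 4 7 1 6 / 1 4 9 6 2 7 8 3 5 / 5 6 4 9 3 8 1 7 2 / 3 2 8 7 1 5 4 6 9 / 9 7 1 2 4 6 5 8 3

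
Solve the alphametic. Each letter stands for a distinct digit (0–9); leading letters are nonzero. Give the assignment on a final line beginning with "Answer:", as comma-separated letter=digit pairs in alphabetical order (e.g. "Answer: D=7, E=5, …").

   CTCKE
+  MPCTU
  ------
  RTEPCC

Step 1. [col 1: E + U ≡ C (mod 10)] several values work for E in column 1 (E + U ≡ C (mod 10), carry-in 0); try E=8. So E=8.
Step 2. [R] the sum has 6 digits but both addends have 5; that extra leading digit R is the final carry, namely 1. So R=1.
Step 3. [col 1: E + U ≡ C (mod 10)] C=3 is one option consistent with column 1 (E + U ≡ C (mod 10), carry-in 0) — take it, so C=3.
Step 4. [col 1: E + U ≡ C (mod 10)] from column 1 (E=8, C=3, carry-in 0, digits 1,3,8 already taken and all letters distinct): U must equal 5, so U=5.
Step 5. [col 2: K + T ≡ C (mod 10)] several values work for K in column 2 (K + T ≡ C (mod 10), carry-in 1); try K=0 ⇒ K=0.
Step 6. [col 2: K + T ≡ C (mod 10)] column 2 reads K+T+carry(1)=C with K=0, C=3; with digits 0,1,3,5,8 already taken and all letters distinct, the only value for T is 2. So T=2.
Step 7. [col 3: C + C ≡ P (mod 10)] column 3 reads C+C+carry(0)=P with C=3; with digits 0,1,2,3,5,8 already taken and all letters distinct, the only value for P is 6 ⇒ P=6.
Step 8. [col 5: C + M ≡ T (mod 10)] column 5 reads C+M+carry(0)=T with C=3, T=2; with digits 0,1,2,3,5,6,8 already taken and all letters distinct, the only value for M is 9, so M=9.

Answer: C=3, E=8, K=0, M=9, P=6, R=1, T=2, U=5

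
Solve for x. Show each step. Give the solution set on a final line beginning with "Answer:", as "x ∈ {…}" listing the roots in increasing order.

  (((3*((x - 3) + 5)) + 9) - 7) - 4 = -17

Step 1. [(((3*((x - 3) + 5)) + 9) - 7) - 4 = -17] the outer -4 inverts by adding 4 ⇒ sub: ((3*((x - 3) + 5)) + 9) - 7 = -13.
Step 2. [((3*((x - 3) + 5)) + 9) - 7 = -13] add 7: x sits inside (… - 7), so sub: (3*((x - 3) + 5)) + 9 = -6.
Step 3. [(3*((x - 3) + 5)) + 9 = -6] 9 comes off first (subtract 9) ⇒ sub: 3*((x - 3) + 5) = -15.
Step 4. [3*((x - 3) + 5) = -15] 3 out front; divide by 3, so div: (x - 3) + 5 = -5.
Step 5. [(x - 3) + 5 = -5] the outer +5 inverts by subtracting 5 ⇒ sub: x - 3 = -10.
Step 6. [x - 3 = -10] 3 comes off first (add 3) ⇒ sub: x = -7.

Answer: x ∈ {-7}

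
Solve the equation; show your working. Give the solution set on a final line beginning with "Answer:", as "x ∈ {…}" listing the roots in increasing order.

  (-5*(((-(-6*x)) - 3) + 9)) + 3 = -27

Step 1. [(-5*(((-(-6*x)) - 3) + 9)) + 3 = -27] the outer +3 inverts by subtracting 3 ⇒ sub: -5*(((-(-6*x)) - 3) + 9) = -30.
Step 2. [-5*(((-(-6*x)) - 3) + 9) = -30] LHS = -5·(…); ÷-5 both sides. So div: ((-(-6*x)) - 3) + 9 = 6.
Step 3. [((-(-6*x)) - 3) + 9 = 6] +9 is outermost — subtract 9 both sides. So sub: (-(-6*x)) - 3 = -3.
Step 4. [(-(-6*x)) - 3 = -3] peel the -3: add 3 from each side ⇒ sub: -(-6*x) = 0.
Step 5. [-(-6*x) = 0] leading − — multiply by −1, so neg: -6*x = 0.
Step 6. [-6*x = 0] divide by the outer -6, so div: x = 0.

Answer: x ∈ {0}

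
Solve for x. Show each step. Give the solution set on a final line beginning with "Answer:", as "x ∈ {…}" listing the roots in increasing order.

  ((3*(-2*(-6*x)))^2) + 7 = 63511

Step 1. [((3*(-2*(-6*x)))^2) + 7 = 63511] subtract 7: x sits inside (… + 7) ⇒ sub: (3*(-2*(-6*x)))^2 = 63504.
Step 2. [(3*(-2*(-6*x)))^2 = 63504] 63504 ≥ 0, LHS is (·)² — take ±√ ⇒ sqrt: 3*(-2*(-6*x)) = 252 or -252.
Step 3. [3*(-2*(-6*x)) = 252 or -252] leading coefficient 3: divide by 3 ⇒ div: -2*(-6*x) = 84 or -84.
Step 4. [-2*(-6*x) = 84 or -84] leading coefficient -2: divide by -2. So div: -6*x = -42 or 42.
Step 5. [-6*x = -42 or 42] divide by the outer -6. So div: x = 7 or -7.

Answer: x ∈ {-7, 7}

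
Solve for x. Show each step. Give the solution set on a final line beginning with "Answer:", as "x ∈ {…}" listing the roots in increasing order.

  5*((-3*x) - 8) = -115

Step 1. [5*((-3*x) - 8) = -115] 5·(inner) — divide through by 5 ⇒ div: (-3*x) - 8 = -23.
Step 2. [(-3*x) - 8 = -23] 8 comes off first (add 8). So sub: -3*x = -15.
Step 3. [-3*x = -15] -3 out front; divide by -3, so div: x = 5.

Answer: x ∈ {5}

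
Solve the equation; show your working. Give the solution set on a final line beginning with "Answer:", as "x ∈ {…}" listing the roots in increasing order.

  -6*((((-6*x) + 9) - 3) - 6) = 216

Step 1. [-6*((((-6*x) + 9) - 3) - 6) = 216] -6·(inner) — divide through by -6. So div: (((-6*x) + 9) - 3) - 6 = -36.
Step 2. [(((-6*x) + 9) - 3) - 6 = -36] the outer -6 inverts by adding 6 ⇒ sub: ((-6*x) + 9) - 3 = -30.
Step 3. [((-6*x) + 9) - 3 = -30] -3 is outermost — add 3 both sides, so sub: (-6*x) + 9 = -27.
Step 4. [(-6*x) + 9 = -27] 9 comes off first (subtract 9). So sub: -6*x = -36.
Step 5. [-6*x = -36] divide by the outer -6 ⇒ div: x = 6.

Answer: x ∈ {6}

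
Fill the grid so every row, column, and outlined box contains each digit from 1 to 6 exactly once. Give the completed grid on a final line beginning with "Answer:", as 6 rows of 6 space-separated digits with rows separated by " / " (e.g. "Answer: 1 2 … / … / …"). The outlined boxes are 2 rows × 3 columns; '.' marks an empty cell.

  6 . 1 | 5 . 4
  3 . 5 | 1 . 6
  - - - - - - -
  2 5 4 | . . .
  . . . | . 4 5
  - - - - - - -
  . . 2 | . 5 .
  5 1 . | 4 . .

Step 1. [r2c5∈{2}] r2c5 is down to just 2. So r2c5=2.
Step 2. [r3c5∈{1,3,6}] 1 has one home in col 5: r3c5 ⇒ r3c5=1.
Step 3. [r3c6∈{3}] nothing but 3 survives at r3c6, so r3c6=3.
Step 4. [r6c5∈{3,6}] across col 5, 6 lands solely at r6c5. So r6c5=6.
Step 5. [r4c3∈{3,6}] r4c3 is the only open cell in col 3 admitting 6. So r4c3=6.
Step 6. [r5c2∈{3,4,6}] r5c2 is the only open cell in row 5 admitting 6. So r5c2=6.
Step 7. [r4c2∈{3}] only 3 remains possible at r4c2. So r4c2=3.
Step 8. [r4c4∈{2}] only 2 remains possible at r4c4, so r4c4=2.
Step 9. [r5c6∈{1}] r5c6 is down to just 1. So r5c6=1.
Step 10. [r6c3∈{3}] only 3 remains possible at r6c3. So r6c3=3.
Step 11. [r1c2∈{2}] nothing but 2 survives at r1c2, so r1c2=2.
Step 12. [r6c6∈{2}] r6c6 is down to just 2. So r6c6=2.
Step 13. [r4c1∈{1}] r4c1's peers cover all but 1, so r4c1=1.
Step 14. [r5c1∈{4}] nothing but 4 survives at r5c1. So r5c1=4.
Step 15. [r3c4∈{6}] r3c4's peers cover all but 6 ⇒ r3c4=6.
Step 16. [r5c4∈{3}] nothing but 3 survives at r5c4, so r5c4=3.
Step 17. [r2c2∈{4}] r2c2's peers cover all but 4 ⇒ r2c2=4.
Step 18. [r1c5∈{3}] only 3 remains possible at r1c5 ⇒ r1c5=3.

Answer: 6 2 1 5 3 4 / 3 4 5 1 2 6 / 2 5 4 6 1 3 / 1 3 6 2 4 5 / 4 6 2 3 5 1 / 5 1 3 4 6 2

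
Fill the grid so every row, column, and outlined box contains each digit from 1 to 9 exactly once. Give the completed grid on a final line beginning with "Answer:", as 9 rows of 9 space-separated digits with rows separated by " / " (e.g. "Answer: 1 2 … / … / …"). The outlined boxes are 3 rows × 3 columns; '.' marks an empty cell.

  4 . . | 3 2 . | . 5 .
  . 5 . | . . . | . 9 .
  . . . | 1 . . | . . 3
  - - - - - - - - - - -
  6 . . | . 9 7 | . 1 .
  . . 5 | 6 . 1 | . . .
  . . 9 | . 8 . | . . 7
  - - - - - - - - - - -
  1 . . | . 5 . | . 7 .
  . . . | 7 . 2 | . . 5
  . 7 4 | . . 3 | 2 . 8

Step 1. [r8c7∈{1,3,4,6,9}] r8c7 is the only open cell in box 9 admitting 1, so r8c7=1.
Step 2. [r9c8∈{6}] r9c8 is down to just 6, so r9c8=6.
Step 3. [r6c7∈{3,4,5,6}] r6c7 is the only open cell in row 6 admitting 6 ⇒ r6c7=6.
Step 4. [r5c5∈{3,4}] 3 has one home in col 5: r5c5, so r5c5=3.
Step 5. [r3c6∈{4,5,6,8,9}] row 3 places 5 nowhere but r3c6, so r3c6=5.
Step 6. [r6c6∈{4}] r6c6 is down to just 4. So r6c6=4.
Step 7. [r4c7∈{3,4,5,8}] in col 7, 5 fits only at r4c7. So r4c7=5.
Step 8. [r7c7∈{3,4,9}] r7c7 is the only open cell in col 7 admitting 3 ⇒ r7c7=3.
Step 9. [r7c9∈{4,9}] r7c9 is the only open cell in box 9 admitting 9, so r7c9=9.
Step 10. [r4c4∈{2}] r4c4's peers cover all but 2 ⇒ r4c4=2.
Step 11. [r4c9∈{4}] r4c9's peers cover all but 4. So r4c9=4.
Step 12. [r5c9∈{2}] r5c9's peers cover all but 2, so r5c9=2.
Step 13. [r3c8∈{2,4,8}] across col 8, 2 lands solely at r3c8, so r3c8=2.
Step 14. [r1c6∈{6,8,9}] across col 6, 9 lands solely at r1c6, so r1c6=9.
Step 15. [r6c2∈{1,2,3}] r6c2 is the only open cell in row 6 admitting 1. So r6c2=1.
Step 16. [r5c1∈{7,8}] 7 has one home in row 5: r5c1. So r5c1=7.
Step 17. [r7c2∈{2,6,8}] across col 2, 2 lands solely at r7c2. So r7c2=2.
Step 18. [r2c3∈{1,2,3,6,7,8}] across col 3, 2 lands solely at r2c3. So r2c3=2.
Step 19. [r1c3∈{1,6,7,8}] 1 has one home in col 3: r1c3. So r1c3=1.
Step 20. [r3c3∈{6,7,8}] across col 3, 7 lands solely at r3c3 ⇒ r3c3=7.
Step 21. [r2c1∈{3,8}] row 2 places 3 nowhere but r2c1 ⇒ r2c1=3.
Step 22. [r2c5∈{4,6,7}] col 5 places 7 nowhere but r2c5, so r2c5=7.
Step 23. [r7c4∈{4,8}] in row 7, 4 fits only at r7c4 ⇒ r7c4=4.
Step 24. [r8c5∈{6}] nothing but 6 survives at r8c5, so r8c5=6.
Step 25. [r3c2∈{6,8,9}] in row 3, 6 fits only at r3c2. So r3c2=6.
Step 26. [r1c2∈{8}] r1c2 is down to just 8, so r1c2=8.
Step 27. [r8c1∈{8,9}] across col 1, 8 lands solely at r8c1, so r8c1=8.
Step 28. [r3c7∈{4,8}] 8 has one home in row 3: r3c7. So r3c7=8.
Step 29. [r2c6∈{6,8}] col 6 places 6 nowhere but r2c6 ⇒ r2c6=6.
Step 30. [r4c2∈{3}] r4c2 is down to just 3 ⇒ r4c2=3.
Step 31. [r8c2∈{9}] nothing but 9 survives at r8c2 ⇒ r8c2=9.
Step 32. [r2c7∈{4}] r2c7's peers cover all but 4. So r2c7=4.
Step 33. [r8c8∈{4}] r8c8 has the single candidate 4, so r8c8=4.
Step 34. [r5c7∈{9}] r5c7 has the single candidate 9 ⇒ r5c7=9.
Step 35. [r4c3∈{8}] r4c3's peers cover all but 8. So r4c3=8.
Step 36. [r8c3∈{3}] r8c3's peers cover all but 3 ⇒ r8c3=3.
Step 37. [r6c4∈{5}] r6c4's peers cover all but 5. So r6c4=5.
Step 38. [r6c1∈{2}] nothing but 2 survives at r6c1. So r6c1=2.
Step 39. [r3c5∈{4}] r3c5 is down to just 4, so r3c5=4.
Step 40. [r6c8∈{3}] r6c8's peers cover all but 3. So r6c8=3.
Step 41. [r5c8∈{8}] r5c8's peers cover all but 8 ⇒ r5c8=8.
Step 42. [r3c1∈{9}] only 9 remains possible at r3c1. So r3c1=9.
Step 43. [r9c1∈{5}] r9c1 is down to just 5. So r9c1=5.
Step 44. [r1c7∈{7}] r1c7 is down to just 7. So r1c7=7.
Step 45. [r2c9∈{1}] only 1 remains possible at r2c9. So r2c9=1.
Step 46. [r7c3∈{6}] only 6 remains possible at r7c3 ⇒ r7c3=6.
Step 47. [r9c5∈{1}] r9c5's peers cover all but 1. So r9c5=1.
Step 48. [r9c4∈{9}] r9c4's peers cover all but 9 ⇒ r9c4=9.
Step 49. [r2c4∈{8}] only 8 remains possible at r2c4. So r2c4=8.
Step 50. [r5c2∈{4}] r5c2 is down to just 4. So r5c2=4.
Step 51. [r7c6∈{8}] r7c6 has the single candidate 8, so r7c6=8.
Step 52. [r1c9∈{6}] r1c9 is down to just 6 ⇒ r1c9=6.

Answer: 4 8 1 3 2 9 7 5 6 / 3 5 2 8 7 6 4 9 1 / 9 6 7 1 4 5 8 2 3 / 6 3 8 2 9 7 5 1 4 / 7 4 5 6 3 1 9 8 2 / 2 1 9 5 8 4 6 3 7 / 1 2 6 4 5 8 3 7 9 / 8 9 3 7 6 2 1 4 5 / 5 7 4 9 1 3 2 6 8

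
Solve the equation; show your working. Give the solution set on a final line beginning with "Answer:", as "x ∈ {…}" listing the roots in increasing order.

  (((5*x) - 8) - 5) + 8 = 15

Step 1. [(((5*x) - 8) - 5) + 8 = 15] peel the +8: subtract 8 from each side ⇒ sub: ((5*x) - 8) - 5 = 7.
Step 2. [((5*x) - 8) - 5 = 7] add 5: x sits inside (… - 5), so sub: (5*x) - 8 = 12.
Step 3. [(5*x) - 8 = 12] -8 is outermost — add 8 both sides. So sub: 5*x = 20.
Step 4. [5*x = 20] LHS = 5·(…); ÷5 both sides ⇒ div: x = 4.

Answer: x ∈ {4}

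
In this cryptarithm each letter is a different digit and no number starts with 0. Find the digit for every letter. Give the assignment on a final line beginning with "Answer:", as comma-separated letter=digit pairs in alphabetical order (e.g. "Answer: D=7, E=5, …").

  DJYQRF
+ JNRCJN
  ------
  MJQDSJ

Step 1. [col 1: F + N ≡ J (mod 10)] no forcing yet in column 1 (carry-in 0); F=6 is free and consistent — try it, so F=6.
Step 2. [col 1: F + N ≡ J (mod 10)] no forcing yet in column 1 (carry-in 0); N=9 is free and consistent — try it. So N=9.
Step 3. [col 1: F + N ≡ J (mod 10)] in column 1 we have F+N≡J with carry-in 0; given F=6, N=9 and digits 6,9 already taken and all letters distinct, that pins J to 5, so J=5.
Step 4. [col 2: R + J ≡ S (mod 10)] R=7 is one option consistent with column 2 (R + J ≡ S (mod 10), carry-in 1) — take it, so R=7.
Step 5. [col 2: R + J ≡ S (mod 10)] column 2 reads R+J+carry(1)=S with R=7, J=5; with digits 5,6,7,9 already taken and all letters distinct, the only value for S is 3 ⇒ S=3.
Step 6. [col 3: Q + C ≡ D (mod 10)] Q=1 is one option consistent with column 3 (Q + C ≡ D (mod 10), carry-in 1) — take it ⇒ Q=1.
Step 7. [col 3: Q + C ≡ D (mod 10)] several values work for C in column 3 (Q + C ≡ D (mod 10), carry-in 1); try C=0, so C=0.
Step 8. [col 3: Q + C ≡ D (mod 10)] in column 3 we have Q+C≡D with carry-in 1; given Q=1, C=0 and digits 0,1,3,5,6,7,9 already taken and all letters distinct, that pins D to 2. So D=2.
Step 9. [col 4: Y + R ≡ Q (mod 10)] column 4 reads Y+R+carry(0)=Q with R=7, Q=1; with digits 0,1,2,3,5,6,7,9 already taken and all letters distinct, the only value for Y is 4, so Y=4.
Step 10. [col 6: D + J ≡ M (mod 10)] column 6 reads D+J+carry(1)=M with D=2, J=5; with digits 0,1,2,3,4,5,6,7,9 already taken and all letters distinct, the only value for M is 8. So M=8.

Answer: C=0, D=2, F=6, J=5, M=8, N=9, Q=1, R=7, S=3, Y=4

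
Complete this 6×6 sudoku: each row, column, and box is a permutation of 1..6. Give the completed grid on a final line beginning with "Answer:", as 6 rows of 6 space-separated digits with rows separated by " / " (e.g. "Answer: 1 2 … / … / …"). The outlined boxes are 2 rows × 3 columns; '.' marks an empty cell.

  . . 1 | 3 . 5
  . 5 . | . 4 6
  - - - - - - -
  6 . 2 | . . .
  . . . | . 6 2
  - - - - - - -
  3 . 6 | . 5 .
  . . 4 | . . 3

Step 1. [r2c4∈{1,2}] across row 2, 1 lands solely at r2c4, so r2c4=1.
Step 2. [r1c5∈{2}] nothing but 2 survives at r1c5. So r1c5=2.
Step 3. [r6c5∈{1}] r6c5 is down to just 1. So r6c5=1.
Step 4. [r4c1∈{1,4,5}] across col 1, 1 lands solely at r4c1. So r4c1=1.
Step 5. [r6c2∈{2}] r6c2 is down to just 2, so r6c2=2.
Step 6. [r3c4∈{4,5}] row 3 places 5 nowhere but r3c4 ⇒ r3c4=5.
Step 7. [r4c4∈{4}] nothing but 4 survives at r4c4 ⇒ r4c4=4.
Step 8. [r3c2∈{3,4}] r3c2 is the only open cell in row 3 admitting 4. So r3c2=4.
Step 9. [r4c3∈{3,5}] in row 4, 5 fits only at r4c3 ⇒ r4c3=5.
Step 10. [r2c1∈{2}] r2c1's peers cover all but 2. So r2c1=2.
Step 11. [r3c6∈{1}] r3c6's peers cover all but 1 ⇒ r3c6=1.
Step 12. [r2c3∈{3}] r2c3 is down to just 3 ⇒ r2c3=3.
Step 13. [r3c5∈{3}] r3c5's peers cover all but 3 ⇒ r3c5=3.
Step 14. [r6c4∈{6}] nothing but 6 survives at r6c4. So r6c4=6.
Step 15. [r5c6∈{4}] nothing but 4 survives at r5c6 ⇒ r5c6=4.
Step 16. [r1c1∈{4}] r1c1's peers cover all but 4, so r1c1=4.
Step 17. [r1c2∈{6}] only 6 remains possible at r1c2 ⇒ r1c2=6.
Step 18. [r6c1∈{5}] r6c1 is down to just 5 ⇒ r6c1=5.
Step 19. [r5c4∈{2}] r5c4 has the single candidate 2. So r5c4=2.
Step 20. [r5c2∈{1}] only 1 remains possible at r5c2 ⇒ r5c2=1.
Step 21. [r4c2∈{3}] r4c2 is down to just 3 ⇒ r4c2=3.

Answer: 4 6 1 3 2 5 / 2 5 3 1 4 6 / 6 4 2 5 3 1 / 1 3 5 4 6 2 / 3 1 6 2 5 4 / 5 2 4 6 1 3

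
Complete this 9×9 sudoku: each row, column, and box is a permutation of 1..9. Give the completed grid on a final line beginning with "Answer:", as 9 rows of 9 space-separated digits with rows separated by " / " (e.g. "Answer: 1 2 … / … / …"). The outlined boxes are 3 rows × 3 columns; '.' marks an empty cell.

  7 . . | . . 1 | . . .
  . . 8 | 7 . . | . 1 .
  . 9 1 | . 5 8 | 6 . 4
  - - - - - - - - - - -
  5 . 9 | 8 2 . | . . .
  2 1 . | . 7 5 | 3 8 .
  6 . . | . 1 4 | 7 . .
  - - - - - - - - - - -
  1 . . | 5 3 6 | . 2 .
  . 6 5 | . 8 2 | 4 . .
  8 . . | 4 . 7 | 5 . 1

Step 1. [r3c1∈{3}] r3c1 has the single candidate 3, so r3c1=3.
Step 2. [r2c6∈{3,9}] col 6 places 9 nowhere but r2c6 ⇒ r2c6=9.
Step 3. [r2c9∈{2,3,5}] r2c9 is the only open cell in row 2 admitting 3 ⇒ r2c9=3.
Step 4. [r6c3∈{3}] only 3 remains possible at r6c3 ⇒ r6c3=3.
Step 5. [r2c1∈{4}] only 4 remains possible at r2c1 ⇒ r2c1=4.
Step 6. [r6c4∈{9}] r6c4's peers cover all but 9, so r6c4=9.
Step 7. [r5c9∈{6,9}] in row 5, 9 fits only at r5c9. So r5c9=9.
Step 8. [r7c7∈{8,9}] row 7 places 9 nowhere but r7c7. So r7c7=9.
Step 9. [r1c3∈{2,6}] 6 has one home in col 3: r1c3 ⇒ r1c3=6.
Step 10. [r2c7∈{2}] r2c7's peers cover all but 2. So r2c7=2.
Step 11. [r1c2∈{2,5}] in box 1, 2 fits only at r1c2. So r1c2=2.
Step 12. [r7c3∈{4,7}] 7 has one home in col 3: r7c3, so r7c3=7.
Step 13. [r9c8∈{3,6}] across row 9, 6 lands solely at r9c8. So r9c8=6.
Step 14. [r6c8∈{5}] r6c8's peers cover all but 5, so r6c8=5.
Step 15. [r1c9∈{5,8}] in row 1, 5 fits only at r1c9, so r1c9=5.
Step 16. [r3c8∈{7}] nothing but 7 survives at r3c8. So r3c8=7.
Step 17. [r5c3∈{4}] r5c3 is down to just 4. So r5c3=4.
Step 18. [r7c9∈{8}] only 8 remains possible at r7c9 ⇒ r7c9=8.
Step 19. [r9c2∈{3}] only 3 remains possible at r9c2 ⇒ r9c2=3.
Step 20. [r5c4∈{6}] nothing but 6 survives at r5c4 ⇒ r5c4=6.
Step 21. [r8c4∈{1}] r8c4 has the single candidate 1, so r8c4=1.
Step 22. [r9c3∈{2}] nothing but 2 survives at r9c3. So r9c3=2.
Step 23. [r4c7∈{1}] only 1 remains possible at r4c7, so r4c7=1.
Step 24. [r6c2∈{8}] only 8 remains possible at r6c2, so r6c2=8.
Step 25. [r9c5∈{9}] r9c5 has the single candidate 9, so r9c5=9.
Step 26. [r1c4∈{3}] nothing but 3 survives at r1c4 ⇒ r1c4=3.
Step 27. [r4c8∈{4}] r4c8 has the single candidate 4 ⇒ r4c8=4.
Step 28. [r1c8∈{9}] nothing but 9 survives at r1c8 ⇒ r1c8=9.
Step 29. [r8c8∈{3}] r8c8's peers cover all but 3 ⇒ r8c8=3.
Step 30. [r8c1∈{9}] r8c1's peers cover all but 9 ⇒ r8c1=9.
Step 31. [r4c6∈{3}] only 3 remains possible at r4c6. So r4c6=3.
Step 32. [r4c2∈{7}] r4c2 is down to just 7. So r4c2=7.
Step 33. [r2c2∈{5}] only 5 remains possible at r2c2, so r2c2=5.
Step 34. [r1c5∈{4}] r1c5's peers cover all but 4. So r1c5=4.
Step 35. [r8c9∈{7}] nothing but 7 survives at r8c9, so r8c9=7.
Step 36. [r2c5∈{6}] nothing but 6 survives at r2c5. So r2c5=6.
Step 37. [r7c2∈{4}] r7c2's peers cover all but 4 ⇒ r7c2=4.
Step 38. [r1c7∈{8}] r1c7's peers cover all but 8 ⇒ r1c7=8.
Step 39. [r6c9∈{2}] r6c9 is down to just 2 ⇒ r6c9=2.
Step 40. [r4c9∈{6}] r4c9 has the single candidate 6, so r4c9=6.
Step 41. [r3c4∈{2}] r3c4 is down to just 2, so r3c4=2.

Answer: 7 2 6 3 4 1 8 9 5 / 4 5 8 7 6 9 2 1 3 / 3 9 1 2 5 8 6 7 4 / 5 7 9 8 2 3 1 4 6 / 2 1 4 6 7 5 3 8 9 / 6 8 3 9 1 4 7 5 2 / 1 4 7 5 3 6 9 2 8 / 9 6 5 1 8 2 4 3 7 / 8 3 2 4 9 7 5 6 1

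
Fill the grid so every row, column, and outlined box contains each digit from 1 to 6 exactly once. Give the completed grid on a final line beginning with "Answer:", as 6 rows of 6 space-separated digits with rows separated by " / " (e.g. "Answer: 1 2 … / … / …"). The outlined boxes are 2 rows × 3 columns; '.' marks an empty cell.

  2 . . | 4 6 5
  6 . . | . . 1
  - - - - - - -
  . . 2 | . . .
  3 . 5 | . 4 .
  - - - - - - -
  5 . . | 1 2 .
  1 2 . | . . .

Step 1. [r2c5∈{3}] r2c5 has the single candidate 3, so r2c5=3.
Step 2. [r4c2∈{1,6}] row 4 places 1 nowhere but r4c2 ⇒ r4c2=1.
Step 3. [r3c2∈{4,6}] box 3 places 6 nowhere but r3c2. So r3c2=6.
Step 4. [r2c3∈{4}] r2c3's peers cover all but 4. So r2c3=4.
Step 5. [r3c6∈{3}] only 3 remains possible at r3c6. So r3c6=3.
Step 6. [r6c4∈{3,5,6}] col 4 places 3 nowhere but r6c4. So r6c4=3.
Step 7. [r4c6∈{2,6}] 2 has one home in col 6: r4c6 ⇒ r4c6=2.
Step 8. [r5c2∈{3,4}] 4 has one home in col 2: r5c2. So r5c2=4.
Step 9. [r5c3∈{3,6}] row 5 places 3 nowhere but r5c3, so r5c3=3.
Step 10. [r5c6∈{6}] r5c6 is down to just 6, so r5c6=6.
Step 11. [r3c4∈{5}] r3c4 has the single candidate 5. So r3c4=5.
Step 12. [r2c2∈{5}] only 5 remains possible at r2c2. So r2c2=5.
Step 13. [r3c5∈{1}] r3c5 has the single candidate 1, so r3c5=1.
Step 14. [r4c4∈{6}] r4c4 has the single candidate 6. So r4c4=6.
Step 15. [r1c2∈{3}] r1c2 is down to just 3. So r1c2=3.
Step 16. [r1c3∈{1}] nothing but 1 survives at r1c3, so r1c3=1.
Step 17. [r2c4∈{2}] nothing but 2 survives at r2c4. So r2c4=2.
Step 18. [r6c6∈{4}] r6c6 has the single candidate 4 ⇒ r6c6=4.
Step 19. [r6c5∈{5}] r6c5 has the single candidate 5. So r6c5=5.
Step 20. [r6c3∈{6}] r6c3 is down to just 6, so r6c3=6.
Step 21. [r3c1∈{4}] only 4 remains possible at r3c1, so r3c1=4.

Answer: 2 3 1 4 6 5 / 6 5 4 2 3 1 / 4 6 2 5 1 3 / 3 1 5 6 4 2 / 5 4 3 1 2 6 / 1 2 6 3 5 4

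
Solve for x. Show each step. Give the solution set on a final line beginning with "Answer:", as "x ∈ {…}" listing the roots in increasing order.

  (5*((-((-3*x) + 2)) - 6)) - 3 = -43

Step 1. [(5*((-((-3*x) + 2)) - 6)) - 3 = -43] add 3: x sits inside (… - 3). So sub: 5*((-((-3*x) + 2)) - 6) = -40.
Step 2. [5*((-((-3*x) + 2)) - 6) = -40] divide by the outer 5, so div: (-((-3*x) + 2)) - 6 = -8.
Step 3. [(-((-3*x) + 2)) - 6 = -8] the outer -6 inverts by adding 6 ⇒ sub: -((-3*x) + 2) = -2.
Step 4. [-((-3*x) + 2) = -2] flip signs both sides, so neg: (-3*x) + 2 = 2.
Step 5. [(-3*x) + 2 = 2] subtract 2: x sits inside (… + 2) ⇒ sub: -3*x = 0.
Step 6. [-3*x = 0] divide by the outer -3, so div: x = 0.

Answer: x ∈ {0}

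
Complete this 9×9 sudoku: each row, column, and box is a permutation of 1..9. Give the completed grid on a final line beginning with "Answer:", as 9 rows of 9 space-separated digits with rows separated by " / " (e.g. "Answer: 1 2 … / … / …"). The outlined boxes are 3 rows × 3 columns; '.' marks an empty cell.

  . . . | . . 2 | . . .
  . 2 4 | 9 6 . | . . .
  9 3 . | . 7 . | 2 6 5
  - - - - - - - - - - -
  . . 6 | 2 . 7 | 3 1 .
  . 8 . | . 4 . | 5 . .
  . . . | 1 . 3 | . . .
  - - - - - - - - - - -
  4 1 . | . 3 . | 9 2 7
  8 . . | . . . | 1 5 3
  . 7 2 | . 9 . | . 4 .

Step 1. [r4c1∈{5}] nothing but 5 survives at r4c1. So r4c1=5.
Step 2. [r1c5∈{1,5,8}] col 5 places 1 nowhere but r1c5. So r1c5=1.
Step 3. [r5c4∈{6}] nothing but 6 survives at r5c4 ⇒ r5c4=6.
Step 4. [r1c4∈{3,4,5,8}] r1c4 is the only open cell in col 4 admitting 3 ⇒ r1c4=3.
Step 5. [r5c3∈{1,3,7,9}] r5c3 is the only open cell in col 3 admitting 3 ⇒ r5c3=3.
Step 6. [r7c6∈{5,6,8}] 6 has one home in row 7: r7c6 ⇒ r7c6=6.
Step 7. [r7c4∈{5,8}] across row 7, 8 lands solely at r7c4, so r7c4=8.
Step 8. [r8c2∈{6,9}] 6 has one home in row 8: r8c2 ⇒ r8c2=6.
Step 9. [r5c1∈{1,2,7}] r5c1 is the only open cell in row 5 admitting 1, so r5c1=1.
Step 10. [r2c1∈{7}] only 7 remains possible at r2c1. So r2c1=7.
Step 11. [r2c7∈{8}] r2c7 has the single candidate 8, so r2c7=8.
Step 12. [r6c8∈{7,8,9}] 8 has one home in col 8: r6c8. So r6c8=8.
Step 13. [r5c8∈{7,9}] across row 5, 7 lands solely at r5c8 ⇒ r5c8=7.
Step 14. [r1c3∈{5,8}] in row 1, 8 fits only at r1c3. So r1c3=8.
Step 15. [r8c6∈{4}] r8c6's peers cover all but 4, so r8c6=4.
Step 16. [r9c7∈{6}] r9c7's peers cover all but 6. So r9c7=6.
Step 17. [r6c7∈{4}] only 4 remains possible at r6c7, so r6c7=4.
Step 18. [r4c9∈{9}] r4c9 has the single candidate 9, so r4c9=9.
Step 19. [r6c2∈{9}] r6c2's peers cover all but 9, so r6c2=9.
Step 20. [r5c9∈{2}] r5c9 has the single candidate 2, so r5c9=2.
Step 21. [r9c4∈{5}] r9c4's peers cover all but 5 ⇒ r9c4=5.
Step 22. [r3c6∈{8}] only 8 remains possible at r3c6, so r3c6=8.
Step 23. [r8c3∈{9}] r8c3's peers cover all but 9, so r8c3=9.
Step 24. [r9c6∈{1}] nothing but 1 survives at r9c6. So r9c6=1.
Step 25. [r3c4∈{4}] r3c4's peers cover all but 4, so r3c4=4.
Step 26. [r6c3∈{7}] only 7 remains possible at r6c3 ⇒ r6c3=7.
Step 27. [r2c6∈{5}] only 5 remains possible at r2c6. So r2c6=5.
Step 28. [r9c1∈{3}] r9c1 has the single candidate 3, so r9c1=3.
Step 29. [r2c9∈{1}] r2c9 has the single candidate 1 ⇒ r2c9=1.
Step 30. [r1c7∈{7}] r1c7 has the single candidate 7 ⇒ r1c7=7.
Step 31. [r1c8∈{9}] only 9 remains possible at r1c8 ⇒ r1c8=9.
Step 32. [r4c5∈{8}] r4c5 is down to just 8. So r4c5=8.
Step 33. [r8c4∈{7}] r8c4 has the single candidate 7, so r8c4=7.
Step 34. [r6c1∈{2}] r6c1's peers cover all but 2 ⇒ r6c1=2.
Step 35. [r3c3∈{1}] r3c3 has the single candidate 1 ⇒ r3c3=1.
Step 36. [r5c6∈{9}] r5c6 has the single candidate 9. So r5c6=9.
Step 37. [r6c5∈{5}] r6c5's peers cover all but 5, so r6c5=5.
Step 38. [r1c2∈{5}] only 5 remains possible at r1c2. So r1c2=5.
Step 39. [r6c9∈{6}] r6c9's peers cover all but 6. So r6c9=6.
Step 40. [r9c9∈{8}] r9c9 has the single candidate 8. So r9c9=8.
Step 41. [r4c2∈{4}] nothing but 4 survives at r4c2 ⇒ r4c2=4.
Step 42. [r7c3∈{5}] r7c3 has the single candidate 5, so r7c3=5.
Step 43. [r8c5∈{2}] r8c5 has the single candidate 2 ⇒ r8c5=2.
Step 44. [r1c9∈{4}] nothing but 4 survives at r1c9 ⇒ r1c9=4.
Step 45. [r1c1∈{6}] r1c1's peers cover all but 6, so r1c1=6.
Step 46. [r2c8∈{3}] only 3 remains possible at r2c8 ⇒ r2c8=3.

Answer: 6 5 8 3 1 2 7 9 4 / 7 2 4 9 6 5 8 3 1 / 9 3 1 4 7 8 2 6 5 / 5 4 6 2 8 7 3 1 9 / 1 8 3 6 4 9 5 7 2 / 2 9 7 1 5 3 4 8 6 / 4 1 5 8 3 6 9 2 7 / 8 6 9 7 2 4 1 5 3 / 3 7 2 5 9 1 6 4 8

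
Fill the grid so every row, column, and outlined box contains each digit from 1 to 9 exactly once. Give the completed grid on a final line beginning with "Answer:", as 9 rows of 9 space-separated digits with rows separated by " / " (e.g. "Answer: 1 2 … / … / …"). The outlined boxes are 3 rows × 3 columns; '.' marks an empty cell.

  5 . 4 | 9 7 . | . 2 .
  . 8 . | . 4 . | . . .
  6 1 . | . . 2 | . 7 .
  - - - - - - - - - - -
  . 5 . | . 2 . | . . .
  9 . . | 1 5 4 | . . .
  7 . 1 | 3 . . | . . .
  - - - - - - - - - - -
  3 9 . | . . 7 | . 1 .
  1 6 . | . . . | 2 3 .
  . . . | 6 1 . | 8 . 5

Step 1. [r7c5∈{8}] nothing but 8 survives at r7c5, so r7c5=8.
Step 2. [r4c1∈{4,8}] col 1 places 8 nowhere but r4c1. So r4c1=8.
Step 3. [r2c4∈{5}] r2c4's peers cover all but 5. So r2c4=5.
Step 4. [r6c5∈{6,9}] 6 has one home in col 5: r6c5, so r6c5=6.
Step 5. [r1c2∈{3}] r1c2 has the single candidate 3 ⇒ r1c2=3.
Step 6. [r4c6∈{9}] only 9 remains possible at r4c6 ⇒ r4c6=9.
Step 7. [r6c2∈{2,4}] r6c2 is the only open cell in box 4 admitting 4 ⇒ r6c2=4.
Step 8. [r8c9∈{4,7,9}] in box 9, 7 fits only at r8c9, so r8c9=7.
Step 9. [r3c7∈{3,4,5,9}] in row 3, 5 fits only at r3c7 ⇒ r3c7=5.
Step 10. [r3c9∈{3,4,8,9}] across row 3, 4 lands solely at r3c9. So r3c9=4.
Step 11. [r1c9∈{1,6,8}] r1c9 is the only open cell in box 3 admitting 8, so r1c9=8.
Step 12. [r7c9∈{6}] only 6 remains possible at r7c9 ⇒ r7c9=6.
Step 13. [r7c7∈{4}] r7c7 has the single candidate 4, so r7c7=4.
Step 14. [r5c2∈{2}] r5c2 has the single candidate 2 ⇒ r5c2=2.
Step 15. [r5c9∈{3}] nothing but 3 survives at r5c9. So r5c9=3.
Step 16. [r2c7∈{1,3,6,9}] in col 7, 3 fits only at r2c7, so r2c7=3.
Step 17. [r2c3∈{2,7,9}] in row 2, 7 fits only at r2c3. So r2c3=7.
Step 18. [r5c3∈{6}] r5c3 is down to just 6, so r5c3=6.
Step 19. [r6c8∈{5,8,9}] row 6 places 5 nowhere but r6c8, so r6c8=5.
Step 20. [r4c9∈{1}] r4c9 is down to just 1, so r4c9=1.
Step 21. [r9c3∈{2}] r9c3's peers cover all but 2. So r9c3=2.
Step 22. [r2c6∈{1,6}] row 2 places 1 nowhere but r2c6 ⇒ r2c6=1.
Step 23. [r2c8∈{6,9}] across row 2, 6 lands solely at r2c8. So r2c8=6.
Step 24. [r8c6∈{5}] r8c6 has the single candidate 5. So r8c6=5.
Step 25. [r6c9∈{2,9}] 2 has one home in row 6: r6c9, so r6c9=2.
Step 26. [r4c4∈{7}] r4c4 has the single candidate 7, so r4c4=7.
Step 27. [r3c5∈{3}] r3c5 has the single candidate 3. So r3c5=3.
Step 28. [r4c8∈{4}] r4c8's peers cover all but 4 ⇒ r4c8=4.
Step 29. [r6c7∈{9}] only 9 remains possible at r6c7, so r6c7=9.
Step 30. [r3c3∈{9}] r3c3 has the single candidate 9, so r3c3=9.
Step 31. [r5c7∈{7}] only 7 remains possible at r5c7, so r5c7=7.
Step 32. [r7c4∈{2}] r7c4 has the single candidate 2. So r7c4=2.
Step 33. [r8c5∈{9}] only 9 remains possible at r8c5. So r8c5=9.
Step 34. [r6c6∈{8}] r6c6's peers cover all but 8, so r6c6=8.
Step 35. [r2c1∈{2}] r2c1 is down to just 2. So r2c1=2.
Step 36. [r2c9∈{9}] only 9 remains possible at r2c9 ⇒ r2c9=9.
Step 37. [r4c3∈{3}] r4c3 is down to just 3 ⇒ r4c3=3.
Step 38. [r8c4∈{4}] nothing but 4 survives at r8c4. So r8c4=4.
Step 39. [r1c6∈{6}] r1c6 has the single candidate 6. So r1c6=6.
Step 40. [r8c3∈{8}] r8c3 is down to just 8, so r8c3=8.
Step 41. [r1c7∈{1}] r1c7's peers cover all but 1. So r1c7=1.
Step 42. [r7c3∈{5}] r7c3 is down to just 5 ⇒ r7c3=5.
Step 43. [r3c4∈{8}] r3c4 is down to just 8 ⇒ r3c4=8.
Step 44. [r4c7∈{6}] r4c7 has the single candidate 6, so r4c7=6.
Step 45. [r9c8∈{9}] r9c8 has the single candidate 9, so r9c8=9.
Step 46. [r9c2∈{7}] only 7 remains possible at r9c2. So r9c2=7.
Step 47. [r5c8∈{8}] r5c8's peers cover all but 8 ⇒ r5c8=8.
Step 48. [r9c6∈{3}] r9c6 is down to just 3. So r9c6=3.
Step 49. [r9c1∈{4}] only 4 remains possible at r9c1. So r9c1=4.

Answer: 5 3 4 9 7 6 1 2 8 / 2 8 7 5 4 1 3 6 9 / 6 1 9 8 3 2 5 7 4 / 8 5 3 7 2 9 6 4 1 / 9 2 6 1 5 4 7 8 3 / 7 4 1 3 6 8 9 5 2 / 3 9 5 2 8 7 4 1 6 / 1 6 8 4 9 5 2 3 7 / 4 7 2 6 1 3 8 9 5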